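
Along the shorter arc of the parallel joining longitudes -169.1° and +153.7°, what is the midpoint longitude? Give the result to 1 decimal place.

+172.3°

Signed shortest Δλ from -169.1° to +153.7° is -37.2°.
Midpoint longitude = -169.1° + (-37.2°)/2 = -169.1° − 18.6° = -187.7°.
Normalise into (−180°, 180°]: +172.3°.
(The naïve average (-169.1 + +153.7)/2 = -7.7° is on the wrong side of the globe.)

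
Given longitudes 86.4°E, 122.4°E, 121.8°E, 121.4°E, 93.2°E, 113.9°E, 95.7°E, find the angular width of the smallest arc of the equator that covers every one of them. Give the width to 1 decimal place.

36.0°

Sort the longitudes: +86.4°, +93.2°, +95.7°, +113.9°, +121.4°, +121.8°, +122.4°.
Eastward gaps between consecutive values (wrapping around): 6.8°, 2.5°, 18.2°, 7.5°, 0.4°, 0.6°, 324.0°.
Largest gap = 324.0° ⇒ minimal covering band is its complement: 360° − 324.0° = 36.0°.
Band runs from +86.4° eastward to +122.4°.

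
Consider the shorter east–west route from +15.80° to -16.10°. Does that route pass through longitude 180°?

No

Signed shortest Δλ = ((-16.10 − 15.80 + 180) mod 360) − 180 = -31.9°.
Going west by 31.9° from +15.80° reaches -16.10° without touching 180°.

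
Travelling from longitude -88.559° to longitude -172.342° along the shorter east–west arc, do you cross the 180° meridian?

Signed shortest Δλ = ((-172.342 − -88.559 + 180) mod 360) − 180 = -83.783°.
Going west by 83.783° from -88.559° reaches -172.342° without touching 180°.

No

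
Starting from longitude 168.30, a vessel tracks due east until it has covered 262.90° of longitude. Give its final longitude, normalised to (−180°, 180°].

Start at +168.30°; shift +262.90° → +431.20°.
+431.20° lies outside (−180°, 180°]; subtract 360° → +71.20°.

+71.20°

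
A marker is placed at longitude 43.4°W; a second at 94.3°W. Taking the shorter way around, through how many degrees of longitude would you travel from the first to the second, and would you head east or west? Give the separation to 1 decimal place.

Raw difference: -94.3 − -43.4 = -50.9°.
Normalise into (−180°, 180°]: -50.9° stays -50.9°.
Negative ⇒ the second point lies to the west; separation 50.9°.

50.9° west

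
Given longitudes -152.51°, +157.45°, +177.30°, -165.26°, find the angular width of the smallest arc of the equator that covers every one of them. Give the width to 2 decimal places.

50.04°

Sort the longitudes: -165.26°, -152.51°, +157.45°, +177.30°.
Eastward gaps between consecutive values (wrapping around): 12.75°, 309.96°, 19.85°, 17.44°.
Largest gap = 309.96° ⇒ minimal covering band is its complement: 360° − 309.96° = 50.04°.
Band runs from +157.45° eastward to -152.51°, crossing the antimeridian.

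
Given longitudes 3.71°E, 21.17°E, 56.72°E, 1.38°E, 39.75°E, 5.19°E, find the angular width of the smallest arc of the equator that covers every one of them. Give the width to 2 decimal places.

55.34°

Sort the longitudes: +1.38°, +3.71°, +5.19°, +21.17°, +39.75°, +56.72°.
Eastward gaps between consecutive values (wrapping around): 2.33°, 1.48°, 15.98°, 18.58°, 16.97°, 304.66°.
Largest gap = 304.66° ⇒ minimal covering band is its complement: 360° − 304.66° = 55.34°.
Band runs from +1.38° eastward to +56.72°.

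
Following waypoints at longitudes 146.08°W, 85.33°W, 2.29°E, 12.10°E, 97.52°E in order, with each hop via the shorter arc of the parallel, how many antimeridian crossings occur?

Leg 1: -146.08° → -85.33°, shortest Δλ = 60.75° (east) — does not cross 180°.
Leg 2: -85.33° → +2.29°, shortest Δλ = 87.62° (east) — does not cross 180°.
Leg 3: +2.29° → +12.10°, shortest Δλ = 9.81° (east) — does not cross 180°.
Leg 4: +12.10° → +97.52°, shortest Δλ = 85.42° (east) — does not cross 180°.
Total crossings: 0.

0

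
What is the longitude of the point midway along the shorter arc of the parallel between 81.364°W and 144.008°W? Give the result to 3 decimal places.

Signed shortest Δλ from -81.364° to -144.008° is -62.644°.
Midpoint longitude = -81.364° + (-62.644°)/2 = -81.364° − 31.322° = -112.686°.

112.686°W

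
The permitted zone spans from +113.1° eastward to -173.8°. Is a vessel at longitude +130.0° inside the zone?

Yes

Band width going east from +113.1° to -173.8°: ((-173.8 − 113.1) mod 360) = 73.1°.
Offset of +130.0° east of the west edge: ((130.0 − 113.1) mod 360) = 16.9°.
16.9° ≤ 73.1° ⇒ inside.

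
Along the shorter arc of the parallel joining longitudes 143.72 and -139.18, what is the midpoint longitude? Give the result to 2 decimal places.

-177.73°

Signed shortest Δλ from +143.72° to -139.18° is +77.10°.
Midpoint longitude = +143.72° + (+77.10°)/2 = +143.72° + 38.55° = +182.27°.
Normalise into (−180°, 180°]: -177.73°.
(The naïve average (+143.72 + -139.18)/2 = 2.27° is on the wrong side of the globe.)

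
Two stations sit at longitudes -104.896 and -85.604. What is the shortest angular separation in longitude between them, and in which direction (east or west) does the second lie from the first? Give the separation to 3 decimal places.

Raw difference: -85.604 − -104.896 = 19.292°.
Normalise into (−180°, 180°]: 19.292° stays 19.292°.
Positive ⇒ the second point lies to the east; separation 19.292°.

19.292° east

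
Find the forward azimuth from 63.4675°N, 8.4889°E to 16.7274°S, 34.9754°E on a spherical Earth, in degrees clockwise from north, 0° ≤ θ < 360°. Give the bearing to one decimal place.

Δλ = 34.9754 − 8.4889 = 26.4865°.
θ = atan2( sin Δλ · cos φ₂ , cos φ₁ · sin φ₂ − sin φ₁ · cos φ₂ · cos Δλ )
  = atan2(0.42711, -0.89546) = 154.500° → normalised to [0°, 360°): 154.500°.

154.5°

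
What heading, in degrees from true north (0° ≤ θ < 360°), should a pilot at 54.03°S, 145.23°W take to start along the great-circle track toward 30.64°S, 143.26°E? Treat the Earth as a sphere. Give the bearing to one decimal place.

264.5°

Δλ = 143.26 − -145.23 = 288.49°; wrapped into (−180°, 180°]: -71.51°.
θ = atan2( sin Δλ · cos φ₂ , cos φ₁ · sin φ₂ − sin φ₁ · cos φ₂ · cos Δλ )
  = atan2(-0.81597, -0.07851) = -95.496° → normalised to [0°, 360°): 264.504°.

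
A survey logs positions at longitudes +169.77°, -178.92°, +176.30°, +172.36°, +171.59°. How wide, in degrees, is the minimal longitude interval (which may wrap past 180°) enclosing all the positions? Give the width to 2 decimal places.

11.31°

Sort the longitudes: -178.92°, +169.77°, +171.59°, +172.36°, +176.30°.
Eastward gaps between consecutive values (wrapping around): 348.69°, 1.82°, 0.77°, 3.94°, 4.78°.
Largest gap = 348.69° ⇒ minimal covering band is its complement: 360° − 348.69° = 11.31°.
Band runs from +169.77° eastward to -178.92°, crossing the antimeridian.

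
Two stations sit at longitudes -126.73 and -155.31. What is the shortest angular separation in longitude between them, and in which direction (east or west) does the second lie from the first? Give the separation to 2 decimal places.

28.58° west

Raw difference: -155.31 − -126.73 = -28.58°.
Normalise into (−180°, 180°]: -28.58° stays -28.58°.
Negative ⇒ the second point lies to the west; separation 28.58°.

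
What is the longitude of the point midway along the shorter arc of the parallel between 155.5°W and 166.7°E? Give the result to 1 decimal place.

Signed shortest Δλ from -155.5° to +166.7° is -37.8°.
Midpoint longitude = -155.5° + (-37.8°)/2 = -155.5° − 18.9° = -174.4°.
(The naïve average (-155.5 + +166.7)/2 = 5.6° is on the wrong side of the globe.)

174.4°W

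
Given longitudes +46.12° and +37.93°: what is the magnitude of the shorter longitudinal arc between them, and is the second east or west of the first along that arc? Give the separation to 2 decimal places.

8.19° west

Raw difference: 37.93 − 46.12 = -8.19°.
Normalise into (−180°, 180°]: -8.19° stays -8.19°.
Negative ⇒ the second point lies to the west; separation 8.19°.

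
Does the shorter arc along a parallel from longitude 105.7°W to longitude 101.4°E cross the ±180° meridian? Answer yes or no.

Naïve |101.4 − -105.7| = 207.1° > 180°, so the shorter arc goes the other way round — across 180°.
Signed shortest Δλ = ((101.4 − -105.7 + 180) mod 360) − 180 = -152.9°.
Going west by 152.9° from -105.7° passes through 180° before reaching +101.4°.

Yes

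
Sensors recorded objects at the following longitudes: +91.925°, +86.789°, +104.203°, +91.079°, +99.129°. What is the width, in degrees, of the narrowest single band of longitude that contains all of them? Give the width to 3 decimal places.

17.414°

Sort the longitudes: +86.789°, +91.079°, +91.925°, +99.129°, +104.203°.
Eastward gaps between consecutive values (wrapping around): 4.290°, 0.846°, 7.204°, 5.074°, 342.586°.
Largest gap = 342.586° ⇒ minimal covering band is its complement: 360° − 342.586° = 17.414°.
Band runs from +86.789° eastward to +104.203°.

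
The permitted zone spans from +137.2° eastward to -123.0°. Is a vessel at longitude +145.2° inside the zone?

Yes

Band width going east from +137.2° to -123.0°: ((-123.0 − 137.2) mod 360) = 99.8°.
Offset of +145.2° east of the west edge: ((145.2 − 137.2) mod 360) = 8.0°.
8.0° ≤ 99.8° ⇒ inside.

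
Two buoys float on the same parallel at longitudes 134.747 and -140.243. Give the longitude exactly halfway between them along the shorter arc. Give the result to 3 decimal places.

+177.252°

Signed shortest Δλ from +134.747° to -140.243° is +85.010°.
Midpoint longitude = +134.747° + (+85.010°)/2 = +134.747° + 42.505° = +177.252°.
(The naïve average (+134.747 + -140.243)/2 = -2.748° is on the wrong side of the globe.)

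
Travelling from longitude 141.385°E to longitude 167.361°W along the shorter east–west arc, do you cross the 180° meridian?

Naïve |-167.361 − 141.385| = 308.746° > 180°, so the shorter arc goes the other way round — across 180°.
Signed shortest Δλ = ((-167.361 − 141.385 + 180) mod 360) − 180 = 51.254°.
Going east by 51.254° from +141.385° passes through 180° before reaching -167.361°.

Yes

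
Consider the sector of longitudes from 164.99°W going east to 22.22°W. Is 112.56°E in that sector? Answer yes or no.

Band width going east from -164.99° to -22.22°: ((-22.22 − -164.99) mod 360) = 142.77°.
Offset of +112.56° east of the west edge: ((112.56 − -164.99) mod 360) = 277.55°.
277.55° > 142.77° ⇒ outside.

No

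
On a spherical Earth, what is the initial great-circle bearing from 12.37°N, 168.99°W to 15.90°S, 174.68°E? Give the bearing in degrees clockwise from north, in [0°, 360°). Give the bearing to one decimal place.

210.2°

Δλ = 174.68 − -168.99 = 343.67°; wrapped into (−180°, 180°]: -16.33°.
θ = atan2( sin Δλ · cos φ₂ , cos φ₁ · sin φ₂ − sin φ₁ · cos φ₂ · cos Δλ )
  = atan2(-0.27041, -0.46532) = -149.838° → normalised to [0°, 360°): 210.162°.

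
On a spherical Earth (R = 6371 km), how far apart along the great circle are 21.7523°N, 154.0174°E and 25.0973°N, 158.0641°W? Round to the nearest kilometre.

Δλ = -158.0641 − 154.0174 = -312.0815°; wrapped into (−180°, 180°]: 47.9185°.
Δφ = 25.0973 − 21.7523 = 3.3450°.
a = sin²(Δφ/2) + cos φ₁ · cos φ₂ · sin²(Δλ/2) = 0.139556.
c = 2·atan2(√a, √(1−a)) = 0.76571 rad → d = 6371·c ≈ 4878.36 km.

4878 km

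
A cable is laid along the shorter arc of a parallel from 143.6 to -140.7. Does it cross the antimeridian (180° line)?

Yes

Naïve |-140.7 − 143.6| = 284.3° > 180°, so the shorter arc goes the other way round — across 180°.
Signed shortest Δλ = ((-140.7 − 143.6 + 180) mod 360) − 180 = 75.7°.
Going east by 75.7° from +143.6° passes through 180° before reaching -140.7°.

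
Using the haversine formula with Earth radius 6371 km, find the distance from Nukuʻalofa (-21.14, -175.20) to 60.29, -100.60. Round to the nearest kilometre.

Δλ = -100.60 − -175.20 = 74.60°.
Δφ = 60.29 − -21.14 = 81.43°.
a = sin²(Δφ/2) + cos φ₁ · cos φ₂ · sin²(Δλ/2) = 0.595242.
c = 2·atan2(√a, √(1−a)) = 1.76245 rad → d = 6371·c ≈ 11228.58 km.

11229 km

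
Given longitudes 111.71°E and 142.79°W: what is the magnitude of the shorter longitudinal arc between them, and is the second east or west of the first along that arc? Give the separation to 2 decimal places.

Raw difference: -142.79 − 111.71 = -254.5°.
Normalise into (−180°, 180°]: -254.5° + 360° = 105.5°.
Positive ⇒ the second point lies to the east; separation 105.50°.

105.50° east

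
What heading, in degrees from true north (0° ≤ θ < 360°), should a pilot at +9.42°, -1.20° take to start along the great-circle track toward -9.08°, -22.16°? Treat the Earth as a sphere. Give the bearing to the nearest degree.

Δλ = -22.16 − -1.20 = -20.96°.
θ = atan2( sin Δλ · cos φ₂ , cos φ₁ · sin φ₂ − sin φ₁ · cos φ₂ · cos Δλ )
  = atan2(-0.35323, -0.30661) = -130.958° → normalised to [0°, 360°): 229.042°.

229°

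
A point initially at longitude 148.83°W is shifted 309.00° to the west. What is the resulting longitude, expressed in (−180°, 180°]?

97.83°W

Start at -148.83°; shift −309.00° → -457.83°.
-457.83° lies outside (−180°, 180°]; add 360° → -97.83°.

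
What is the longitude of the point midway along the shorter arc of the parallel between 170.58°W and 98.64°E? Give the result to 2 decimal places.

Signed shortest Δλ from -170.58° to +98.64° is -90.78°.
Midpoint longitude = -170.58° + (-90.78°)/2 = -170.58° − 45.39° = -215.97°.
Normalise into (−180°, 180°]: +144.03°.
(The naïve average (-170.58 + +98.64)/2 = -35.97° is on the wrong side of the globe.)

144.03°E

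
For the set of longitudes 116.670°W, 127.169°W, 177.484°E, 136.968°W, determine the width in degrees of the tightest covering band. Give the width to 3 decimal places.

Sort the longitudes: -136.968°, -127.169°, -116.670°, +177.484°.
Eastward gaps between consecutive values (wrapping around): 9.799°, 10.499°, 294.154°, 45.548°.
Largest gap = 294.154° ⇒ minimal covering band is its complement: 360° − 294.154° = 65.846°.
Band runs from +177.484° eastward to -116.670°, crossing the antimeridian.

65.846°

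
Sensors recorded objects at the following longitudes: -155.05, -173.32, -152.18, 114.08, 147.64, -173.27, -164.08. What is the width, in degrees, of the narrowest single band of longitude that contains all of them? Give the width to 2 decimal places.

Sort the longitudes: -173.32°, -173.27°, -164.08°, -155.05°, -152.18°, +114.08°, +147.64°.
Eastward gaps between consecutive values (wrapping around): 0.05°, 9.19°, 9.03°, 2.87°, 266.26°, 33.56°, 39.04°.
Largest gap = 266.26° ⇒ minimal covering band is its complement: 360° − 266.26° = 93.74°.
Band runs from +114.08° eastward to -152.18°, crossing the antimeridian.

93.74°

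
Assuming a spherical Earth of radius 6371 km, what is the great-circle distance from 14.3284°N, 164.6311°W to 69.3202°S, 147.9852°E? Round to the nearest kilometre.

10007 km

Δλ = 147.9852 − -164.6311 = 312.6163°; wrapped into (−180°, 180°]: -47.3837°.
Δφ = -69.3202 − 14.3284 = -83.6486°.
a = sin²(Δφ/2) + cos φ₁ · cos φ₂ · sin²(Δλ/2) = 0.499931.
c = 2·atan2(√a, √(1−a)) = 1.57066 rad → d = 6371·c ≈ 10006.67 km.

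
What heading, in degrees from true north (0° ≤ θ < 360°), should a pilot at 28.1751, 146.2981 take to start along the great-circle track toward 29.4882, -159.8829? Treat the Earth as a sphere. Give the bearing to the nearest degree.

Δλ = -159.8829 − 146.2981 = -306.1810°; wrapped into (−180°, 180°]: 53.8190°.
θ = atan2( sin Δλ · cos φ₂ , cos φ₁ · sin φ₂ − sin φ₁ · cos φ₂ · cos Δλ )
  = atan2(0.70259, 0.19129) = 74.770° → normalised to [0°, 360°): 74.770°.

75°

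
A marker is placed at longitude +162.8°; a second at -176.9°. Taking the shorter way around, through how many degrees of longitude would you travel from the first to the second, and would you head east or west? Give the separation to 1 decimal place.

20.3° east

Raw difference: -176.9 − 162.8 = -339.7°.
Normalise into (−180°, 180°]: -339.7° + 360° = 20.3°.
Positive ⇒ the second point lies to the east; separation 20.3°.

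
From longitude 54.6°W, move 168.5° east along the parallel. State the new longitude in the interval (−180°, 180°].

Start at -54.6°; shift +168.5° → +113.9°.
+113.9° already lies in (−180°, 180°].

113.9°E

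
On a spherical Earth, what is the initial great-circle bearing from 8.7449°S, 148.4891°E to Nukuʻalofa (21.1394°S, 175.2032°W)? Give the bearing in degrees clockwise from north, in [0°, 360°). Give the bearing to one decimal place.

Δλ = -175.2032 − 148.4891 = -323.6923°; wrapped into (−180°, 180°]: 36.3077°.
θ = atan2( sin Δλ · cos φ₂ , cos φ₁ · sin φ₂ − sin φ₁ · cos φ₂ · cos Δλ )
  = atan2(0.55228, -0.24217) = 113.677° → normalised to [0°, 360°): 113.677°.

113.7°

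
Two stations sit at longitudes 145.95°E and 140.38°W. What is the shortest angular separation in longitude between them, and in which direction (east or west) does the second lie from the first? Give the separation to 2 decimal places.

Raw difference: -140.38 − 145.95 = -286.33°.
Normalise into (−180°, 180°]: -286.33° + 360° = 73.67°.
Positive ⇒ the second point lies to the east; separation 73.67°.

73.67° east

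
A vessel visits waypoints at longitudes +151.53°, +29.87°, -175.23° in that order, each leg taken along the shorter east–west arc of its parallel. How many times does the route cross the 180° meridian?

1

Leg 1: +151.53° → +29.87°, shortest Δλ = -121.66° (west) — does not cross 180°.
Leg 2: +29.87° → -175.23°, shortest Δλ = 154.9° (east) — crosses 180°.
Total crossings: 1.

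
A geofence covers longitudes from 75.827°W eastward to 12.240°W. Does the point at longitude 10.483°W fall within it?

No

Band width going east from -75.827° to -12.240°: ((-12.240 − -75.827) mod 360) = 63.587°.
Offset of -10.483° east of the west edge: ((-10.483 − -75.827) mod 360) = 65.344°.
65.344° > 63.587° ⇒ outside.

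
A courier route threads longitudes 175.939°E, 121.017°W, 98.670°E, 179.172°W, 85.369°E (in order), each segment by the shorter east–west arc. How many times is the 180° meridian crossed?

Leg 1: +175.939° → -121.017°, shortest Δλ = 63.044° (east) — crosses 180°.
Leg 2: -121.017° → +98.670°, shortest Δλ = -140.313° (west) — crosses 180°.
Leg 3: +98.670° → -179.172°, shortest Δλ = 82.158° (east) — crosses 180°.
Leg 4: -179.172° → +85.369°, shortest Δλ = -95.459° (west) — crosses 180°.
Total crossings: 4.

4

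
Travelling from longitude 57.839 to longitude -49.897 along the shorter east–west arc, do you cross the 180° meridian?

No

Signed shortest Δλ = ((-49.897 − 57.839 + 180) mod 360) − 180 = -107.736°.
Going west by 107.736° from +57.839° reaches -49.897° without touching 180°.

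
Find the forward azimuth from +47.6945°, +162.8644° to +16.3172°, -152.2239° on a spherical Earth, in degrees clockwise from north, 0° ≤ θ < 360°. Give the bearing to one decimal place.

Δλ = -152.2239 − 162.8644 = -315.0883°; wrapped into (−180°, 180°]: 44.9117°.
θ = atan2( sin Δλ · cos φ₂ , cos φ₁ · sin φ₂ − sin φ₁ · cos φ₂ · cos Δλ )
  = atan2(0.67758, -0.31356) = 114.833° → normalised to [0°, 360°): 114.833°.

114.8°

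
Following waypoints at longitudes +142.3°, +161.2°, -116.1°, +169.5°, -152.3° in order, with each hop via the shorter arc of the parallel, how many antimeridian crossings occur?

3

Leg 1: +142.3° → +161.2°, shortest Δλ = 18.9° (east) — does not cross 180°.
Leg 2: +161.2° → -116.1°, shortest Δλ = 82.7° (east) — crosses 180°.
Leg 3: -116.1° → +169.5°, shortest Δλ = -74.4° (west) — crosses 180°.
Leg 4: +169.5° → -152.3°, shortest Δλ = 38.2° (east) — crosses 180°.
Total crossings: 3.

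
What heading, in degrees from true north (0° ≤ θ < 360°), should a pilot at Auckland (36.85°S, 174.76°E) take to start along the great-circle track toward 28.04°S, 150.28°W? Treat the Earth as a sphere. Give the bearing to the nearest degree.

83°

Δλ = -150.28 − 174.76 = -325.04°; wrapped into (−180°, 180°]: 34.96°.
θ = atan2( sin Δλ · cos φ₂ , cos φ₁ · sin φ₂ − sin φ₁ · cos φ₂ · cos Δλ )
  = atan2(0.50574, 0.05764) = 83.498° → normalised to [0°, 360°): 83.498°.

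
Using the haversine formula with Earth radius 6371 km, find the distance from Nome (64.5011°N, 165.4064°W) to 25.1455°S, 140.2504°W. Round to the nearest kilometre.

Δλ = -140.2504 − -165.4064 = 25.1560°.
Δφ = -25.1455 − 64.5011 = -89.6466°.
a = sin²(Δφ/2) + cos φ₁ · cos φ₂ · sin²(Δλ/2) = 0.515397.
c = 2·atan2(√a, √(1−a)) = 1.60159 rad → d = 6371·c ≈ 10203.76 km.

10204 km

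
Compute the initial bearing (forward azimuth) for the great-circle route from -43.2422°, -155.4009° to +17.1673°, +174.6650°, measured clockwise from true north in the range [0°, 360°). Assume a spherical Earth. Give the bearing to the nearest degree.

Δλ = 174.6650 − -155.4009 = 330.0659°; wrapped into (−180°, 180°]: -29.9341°.
θ = atan2( sin Δλ · cos φ₂ , cos φ₁ · sin φ₂ − sin φ₁ · cos φ₂ · cos Δλ )
  = atan2(-0.47677, 0.78226) = -31.362° → normalised to [0°, 360°): 328.638°.

329°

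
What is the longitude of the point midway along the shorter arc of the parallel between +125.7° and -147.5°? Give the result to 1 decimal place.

+169.1°

Signed shortest Δλ from +125.7° to -147.5° is +86.8°.
Midpoint longitude = +125.7° + (+86.8°)/2 = +125.7° + 43.4° = +169.1°.
(The naïve average (+125.7 + -147.5)/2 = -10.9° is on the wrong side of the globe.)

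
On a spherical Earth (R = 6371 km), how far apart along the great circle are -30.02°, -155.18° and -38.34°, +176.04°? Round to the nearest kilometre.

Δλ = 176.04 − -155.18 = 331.22°; wrapped into (−180°, 180°]: -28.78°.
Δφ = -38.34 − -30.02 = -8.32°.
a = sin²(Δφ/2) + cos φ₁ · cos φ₂ · sin²(Δλ/2) = 0.047207.
c = 2·atan2(√a, √(1−a)) = 0.43804 rad → d = 6371·c ≈ 2790.73 km.

2791 km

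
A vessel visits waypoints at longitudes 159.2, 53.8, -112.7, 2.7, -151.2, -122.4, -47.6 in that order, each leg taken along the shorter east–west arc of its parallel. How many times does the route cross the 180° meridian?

Leg 1: +159.2° → +53.8°, shortest Δλ = -105.4° (west) — does not cross 180°.
Leg 2: +53.8° → -112.7°, shortest Δλ = -166.5° (west) — does not cross 180°.
Leg 3: -112.7° → +2.7°, shortest Δλ = 115.4° (east) — does not cross 180°.
Leg 4: +2.7° → -151.2°, shortest Δλ = -153.9° (west) — does not cross 180°.
Leg 5: -151.2° → -122.4°, shortest Δλ = 28.8° (east) — does not cross 180°.
Leg 6: -122.4° → -47.6°, shortest Δλ = 74.8° (east) — does not cross 180°.
Total crossings: 0.

0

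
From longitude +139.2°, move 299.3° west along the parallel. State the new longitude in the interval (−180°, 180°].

Start at +139.2°; shift −299.3° → -160.1°.
-160.1° already lies in (−180°, 180°].

-160.1°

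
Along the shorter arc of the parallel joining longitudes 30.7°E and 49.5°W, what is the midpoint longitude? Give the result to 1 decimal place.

9.4°W

Signed shortest Δλ from +30.7° to -49.5° is -80.2°.
Midpoint longitude = +30.7° + (-80.2°)/2 = +30.7° − 40.1° = -9.4°.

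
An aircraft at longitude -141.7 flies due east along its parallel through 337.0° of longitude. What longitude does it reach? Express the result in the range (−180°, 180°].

Start at -141.7°; shift +337.0° → +195.3°.
+195.3° lies outside (−180°, 180°]; subtract 360° → -164.7°.

-164.7°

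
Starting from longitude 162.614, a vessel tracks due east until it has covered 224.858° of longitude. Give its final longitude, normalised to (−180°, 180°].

Start at +162.614°; shift +224.858° → +387.472°.
+387.472° lies outside (−180°, 180°]; subtract 360° → +27.472°.

+27.472°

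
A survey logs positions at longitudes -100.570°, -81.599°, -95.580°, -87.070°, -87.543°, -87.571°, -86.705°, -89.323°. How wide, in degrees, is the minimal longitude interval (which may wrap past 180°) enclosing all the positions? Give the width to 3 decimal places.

Sort the longitudes: -100.570°, -95.580°, -89.323°, -87.571°, -87.543°, -87.070°, -86.705°, -81.599°.
Eastward gaps between consecutive values (wrapping around): 4.990°, 6.257°, 1.752°, 0.028°, 0.473°, 0.365°, 5.106°, 341.029°.
Largest gap = 341.029° ⇒ minimal covering band is its complement: 360° − 341.029° = 18.971°.
Band runs from -100.570° eastward to -81.599°.

18.971°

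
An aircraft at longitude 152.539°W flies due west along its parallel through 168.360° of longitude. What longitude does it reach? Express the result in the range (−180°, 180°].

Start at -152.539°; shift −168.360° → -320.899°.
-320.899° lies outside (−180°, 180°]; add 360° → +39.101°.

39.101°E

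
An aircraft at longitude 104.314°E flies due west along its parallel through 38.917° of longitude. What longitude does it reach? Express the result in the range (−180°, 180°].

Start at +104.314°; shift −38.917° → +65.397°.
+65.397° already lies in (−180°, 180°].

65.397°E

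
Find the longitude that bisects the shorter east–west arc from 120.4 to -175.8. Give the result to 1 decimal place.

Signed shortest Δλ from +120.4° to -175.8° is +63.8°.
Midpoint longitude = +120.4° + (+63.8°)/2 = +120.4° + 31.9° = +152.3°.
(The naïve average (+120.4 + -175.8)/2 = -27.7° is on the wrong side of the globe.)

+152.3°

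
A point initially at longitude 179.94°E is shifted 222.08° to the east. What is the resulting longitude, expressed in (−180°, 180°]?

Start at +179.94°; shift +222.08° → +402.02°.
+402.02° lies outside (−180°, 180°]; subtract 360° → +42.02°.

42.02°E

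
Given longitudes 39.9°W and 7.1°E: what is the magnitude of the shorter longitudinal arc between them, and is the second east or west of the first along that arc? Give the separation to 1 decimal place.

47.0° east

Raw difference: 7.1 − -39.9 = 47.0°.
Normalise into (−180°, 180°]: 47.0° stays 47.0°.
Positive ⇒ the second point lies to the east; separation 47.0°.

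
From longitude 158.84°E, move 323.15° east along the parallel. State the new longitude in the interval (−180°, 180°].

121.99°E

Start at +158.84°; shift +323.15° → +481.99°.
+481.99° lies outside (−180°, 180°]; subtract 360° → +121.99°.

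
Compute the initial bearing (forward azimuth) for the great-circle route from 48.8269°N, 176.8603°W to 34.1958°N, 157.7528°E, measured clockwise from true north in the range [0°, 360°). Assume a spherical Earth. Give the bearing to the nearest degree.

242°

Δλ = 157.7528 − -176.8603 = 334.6131°; wrapped into (−180°, 180°]: -25.3869°.
θ = atan2( sin Δλ · cos φ₂ , cos φ₁ · sin φ₂ − sin φ₁ · cos φ₂ · cos Δλ )
  = atan2(-0.35461, -0.19247) = -118.492° → normalised to [0°, 360°): 241.508°.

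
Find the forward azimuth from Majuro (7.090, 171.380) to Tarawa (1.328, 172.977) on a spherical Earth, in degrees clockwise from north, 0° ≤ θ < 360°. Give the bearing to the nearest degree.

Δλ = 172.977 − 171.380 = 1.597°.
θ = atan2( sin Δλ · cos φ₂ , cos φ₁ · sin φ₂ − sin φ₁ · cos φ₂ · cos Δλ )
  = atan2(0.02786, -0.10035) = 164.483° → normalised to [0°, 360°): 164.483°.

164°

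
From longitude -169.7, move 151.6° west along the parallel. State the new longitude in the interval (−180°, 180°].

+38.7°

Start at -169.7°; shift −151.6° → -321.3°.
-321.3° lies outside (−180°, 180°]; add 360° → +38.7°.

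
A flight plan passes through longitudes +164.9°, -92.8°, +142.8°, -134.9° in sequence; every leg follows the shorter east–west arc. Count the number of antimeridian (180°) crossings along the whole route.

Leg 1: +164.9° → -92.8°, shortest Δλ = 102.3° (east) — crosses 180°.
Leg 2: -92.8° → +142.8°, shortest Δλ = -124.4° (west) — crosses 180°.
Leg 3: +142.8° → -134.9°, shortest Δλ = 82.3° (east) — crosses 180°.
Total crossings: 3.

3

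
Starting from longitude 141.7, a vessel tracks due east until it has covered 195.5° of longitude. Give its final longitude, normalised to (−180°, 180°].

Start at +141.7°; shift +195.5° → +337.2°.
+337.2° lies outside (−180°, 180°]; subtract 360° → -22.8°.

-22.8°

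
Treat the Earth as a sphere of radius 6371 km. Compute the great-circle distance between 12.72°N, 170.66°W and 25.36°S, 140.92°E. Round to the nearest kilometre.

6740 km

Δλ = 140.92 − -170.66 = 311.58°; wrapped into (−180°, 180°]: -48.42°.
Δφ = -25.36 − 12.72 = -38.08°.
a = sin²(Δφ/2) + cos φ₁ · cos φ₂ · sin²(Δλ/2) = 0.254657.
c = 2·atan2(√a, √(1−a)) = 1.05792 rad → d = 6371·c ≈ 6740.01 km.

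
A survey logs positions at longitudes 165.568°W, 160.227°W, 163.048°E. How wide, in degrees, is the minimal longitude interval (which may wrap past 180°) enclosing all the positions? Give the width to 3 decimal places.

36.725°

Sort the longitudes: -165.568°, -160.227°, +163.048°.
Eastward gaps between consecutive values (wrapping around): 5.341°, 323.275°, 31.384°.
Largest gap = 323.275° ⇒ minimal covering band is its complement: 360° − 323.275° = 36.725°.
Band runs from +163.048° eastward to -160.227°, crossing the antimeridian.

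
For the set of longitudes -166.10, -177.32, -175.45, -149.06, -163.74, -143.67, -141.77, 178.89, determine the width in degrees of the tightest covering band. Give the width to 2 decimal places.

39.34°

Sort the longitudes: -177.32°, -175.45°, -166.10°, -163.74°, -149.06°, -143.67°, -141.77°, +178.89°.
Eastward gaps between consecutive values (wrapping around): 1.87°, 9.35°, 2.36°, 14.68°, 5.39°, 1.90°, 320.66°, 3.79°.
Largest gap = 320.66° ⇒ minimal covering band is its complement: 360° − 320.66° = 39.34°.
Band runs from +178.89° eastward to -141.77°, crossing the antimeridian.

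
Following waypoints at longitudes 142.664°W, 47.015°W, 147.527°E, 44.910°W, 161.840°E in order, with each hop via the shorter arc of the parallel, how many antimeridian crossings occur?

Leg 1: -142.664° → -47.015°, shortest Δλ = 95.649° (east) — does not cross 180°.
Leg 2: -47.015° → +147.527°, shortest Δλ = -165.458° (west) — crosses 180°.
Leg 3: +147.527° → -44.910°, shortest Δλ = 167.563° (east) — crosses 180°.
Leg 4: -44.910° → +161.840°, shortest Δλ = -153.25° (west) — crosses 180°.
Total crossings: 3.

3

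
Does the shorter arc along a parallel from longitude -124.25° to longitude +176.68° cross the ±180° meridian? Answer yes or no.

Naïve |176.68 − -124.25| = 300.93° > 180°, so the shorter arc goes the other way round — across 180°.
Signed shortest Δλ = ((176.68 − -124.25 + 180) mod 360) − 180 = -59.07°.
Going west by 59.07° from -124.25° passes through 180° before reaching +176.68°.

Yes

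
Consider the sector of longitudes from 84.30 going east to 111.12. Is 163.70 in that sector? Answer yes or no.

Band width going east from +84.30° to +111.12°: ((111.12 − 84.30) mod 360) = 26.82°.
Offset of +163.70° east of the west edge: ((163.70 − 84.30) mod 360) = 79.40°.
79.40° > 26.82° ⇒ outside.

No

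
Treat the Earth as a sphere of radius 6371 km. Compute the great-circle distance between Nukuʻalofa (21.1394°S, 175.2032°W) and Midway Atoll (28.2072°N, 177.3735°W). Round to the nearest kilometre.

Δλ = -177.3735 − -175.2032 = -2.1703°.
Δφ = 28.2072 − -21.1394 = 49.3466°.
a = sin²(Δφ/2) + cos φ₁ · cos φ₂ · sin²(Δλ/2) = 0.174554.
c = 2·atan2(√a, √(1−a)) = 0.86204 rad → d = 6371·c ≈ 5492.04 km.

5492 km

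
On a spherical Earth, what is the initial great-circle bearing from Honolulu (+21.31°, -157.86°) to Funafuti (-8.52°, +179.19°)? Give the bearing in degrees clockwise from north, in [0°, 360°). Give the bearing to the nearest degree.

219°

Δλ = 179.19 − -157.86 = 337.05°; wrapped into (−180°, 180°]: -22.95°.
θ = atan2( sin Δλ · cos φ₂ , cos φ₁ · sin φ₂ − sin φ₁ · cos φ₂ · cos Δλ )
  = atan2(-0.38562, -0.46898) = -140.571° → normalised to [0°, 360°): 219.429°.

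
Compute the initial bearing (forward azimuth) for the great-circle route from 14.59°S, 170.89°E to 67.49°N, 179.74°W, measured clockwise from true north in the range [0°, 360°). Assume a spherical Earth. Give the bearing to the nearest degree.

4°

Δλ = -179.74 − 170.89 = -350.63°; wrapped into (−180°, 180°]: 9.37°.
θ = atan2( sin Δλ · cos φ₂ , cos φ₁ · sin φ₂ − sin φ₁ · cos φ₂ · cos Δλ )
  = atan2(0.06233, 0.98917) = 3.606° → normalised to [0°, 360°): 3.606°.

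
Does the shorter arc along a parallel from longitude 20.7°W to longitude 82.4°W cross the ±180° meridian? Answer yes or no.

No

Signed shortest Δλ = ((-82.4 − -20.7 + 180) mod 360) − 180 = -61.7°.
Going west by 61.7° from -20.7° reaches -82.4° without touching 180°.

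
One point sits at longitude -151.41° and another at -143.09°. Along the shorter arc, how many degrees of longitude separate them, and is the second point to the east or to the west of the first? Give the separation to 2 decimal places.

8.32° east

Raw difference: -143.09 − -151.41 = 8.32°.
Normalise into (−180°, 180°]: 8.32° stays 8.32°.
Positive ⇒ the second point lies to the east; separation 8.32°.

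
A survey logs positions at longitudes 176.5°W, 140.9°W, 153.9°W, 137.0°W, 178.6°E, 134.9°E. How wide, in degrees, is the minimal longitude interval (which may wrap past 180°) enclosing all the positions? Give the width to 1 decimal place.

88.1°

Sort the longitudes: -176.5°, -153.9°, -140.9°, -137.0°, +134.9°, +178.6°.
Eastward gaps between consecutive values (wrapping around): 22.6°, 13.0°, 3.9°, 271.9°, 43.7°, 4.9°.
Largest gap = 271.9° ⇒ minimal covering band is its complement: 360° − 271.9° = 88.1°.
Band runs from +134.9° eastward to -137.0°, crossing the antimeridian.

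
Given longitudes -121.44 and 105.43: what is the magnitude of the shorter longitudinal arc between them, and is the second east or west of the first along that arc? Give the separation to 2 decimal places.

Raw difference: 105.43 − -121.44 = 226.87°.
Normalise into (−180°, 180°]: 226.87° − 360° = -133.13°.
Negative ⇒ the second point lies to the west; separation 133.13°.

133.13° west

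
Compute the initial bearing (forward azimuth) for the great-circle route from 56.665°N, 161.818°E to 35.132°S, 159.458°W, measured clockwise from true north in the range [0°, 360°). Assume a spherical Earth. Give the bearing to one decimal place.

148.9°

Δλ = -159.458 − 161.818 = -321.276°; wrapped into (−180°, 180°]: 38.724°.
θ = atan2( sin Δλ · cos φ₂ , cos φ₁ · sin φ₂ − sin φ₁ · cos φ₂ · cos Δλ )
  = atan2(0.51161, -0.84930) = 148.936° → normalised to [0°, 360°): 148.936°.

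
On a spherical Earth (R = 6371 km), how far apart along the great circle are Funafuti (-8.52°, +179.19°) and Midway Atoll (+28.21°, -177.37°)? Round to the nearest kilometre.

Δλ = -177.37 − 179.19 = -356.56°; wrapped into (−180°, 180°]: 3.44°.
Δφ = 28.21 − -8.52 = 36.73°.
a = sin²(Δφ/2) + cos φ₁ · cos φ₂ · sin²(Δλ/2) = 0.100054.
c = 2·atan2(√a, √(1−a)) = 0.64368 rad → d = 6371·c ≈ 4100.89 km.

4101 km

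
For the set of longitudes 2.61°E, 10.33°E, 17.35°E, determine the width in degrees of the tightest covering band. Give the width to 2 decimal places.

Sort the longitudes: +2.61°, +10.33°, +17.35°.
Eastward gaps between consecutive values (wrapping around): 7.72°, 7.02°, 345.26°.
Largest gap = 345.26° ⇒ minimal covering band is its complement: 360° − 345.26° = 14.74°.
Band runs from +2.61° eastward to +17.35°.

14.74°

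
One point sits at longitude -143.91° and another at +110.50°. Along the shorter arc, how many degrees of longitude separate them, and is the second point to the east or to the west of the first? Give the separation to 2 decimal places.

Raw difference: 110.50 − -143.91 = 254.41°.
Normalise into (−180°, 180°]: 254.41° − 360° = -105.59°.
Negative ⇒ the second point lies to the west; separation 105.59°.

105.59° west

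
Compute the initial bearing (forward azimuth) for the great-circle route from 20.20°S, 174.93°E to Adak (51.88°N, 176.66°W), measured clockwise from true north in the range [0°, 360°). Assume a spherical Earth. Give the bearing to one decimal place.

5.4°

Δλ = -176.66 − 174.93 = -351.59°; wrapped into (−180°, 180°]: 8.41°.
θ = atan2( sin Δλ · cos φ₂ , cos φ₁ · sin φ₂ − sin φ₁ · cos φ₂ · cos Δλ )
  = atan2(0.09029, 0.94919) = 5.433° → normalised to [0°, 360°): 5.433°.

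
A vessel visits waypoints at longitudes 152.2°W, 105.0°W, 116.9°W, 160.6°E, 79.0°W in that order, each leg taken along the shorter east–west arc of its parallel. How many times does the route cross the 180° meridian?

Leg 1: -152.2° → -105.0°, shortest Δλ = 47.2° (east) — does not cross 180°.
Leg 2: -105.0° → -116.9°, shortest Δλ = -11.9° (west) — does not cross 180°.
Leg 3: -116.9° → +160.6°, shortest Δλ = -82.5° (west) — crosses 180°.
Leg 4: +160.6° → -79.0°, shortest Δλ = 120.4° (east) — crosses 180°.
Total crossings: 2.

2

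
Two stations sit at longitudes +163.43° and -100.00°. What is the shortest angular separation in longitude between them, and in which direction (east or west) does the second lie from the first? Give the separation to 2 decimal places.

96.57° east

Raw difference: -100.00 − 163.43 = -263.43°.
Normalise into (−180°, 180°]: -263.43° + 360° = 96.57°.
Positive ⇒ the second point lies to the east; separation 96.57°.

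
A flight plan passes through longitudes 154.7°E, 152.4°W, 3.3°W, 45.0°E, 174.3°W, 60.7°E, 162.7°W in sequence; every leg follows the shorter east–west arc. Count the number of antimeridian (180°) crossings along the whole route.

4

Leg 1: +154.7° → -152.4°, shortest Δλ = 52.9° (east) — crosses 180°.
Leg 2: -152.4° → -3.3°, shortest Δλ = 149.1° (east) — does not cross 180°.
Leg 3: -3.3° → +45.0°, shortest Δλ = 48.3° (east) — does not cross 180°.
Leg 4: +45.0° → -174.3°, shortest Δλ = 140.7° (east) — crosses 180°.
Leg 5: -174.3° → +60.7°, shortest Δλ = -125.0° (west) — crosses 180°.
Leg 6: +60.7° → -162.7°, shortest Δλ = 136.6° (east) — crosses 180°.
Total crossings: 4.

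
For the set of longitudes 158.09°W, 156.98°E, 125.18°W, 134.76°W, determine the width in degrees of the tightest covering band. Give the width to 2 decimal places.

Sort the longitudes: -158.09°, -134.76°, -125.18°, +156.98°.
Eastward gaps between consecutive values (wrapping around): 23.33°, 9.58°, 282.16°, 44.93°.
Largest gap = 282.16° ⇒ minimal covering band is its complement: 360° − 282.16° = 77.84°.
Band runs from +156.98° eastward to -125.18°, crossing the antimeridian.

77.84°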